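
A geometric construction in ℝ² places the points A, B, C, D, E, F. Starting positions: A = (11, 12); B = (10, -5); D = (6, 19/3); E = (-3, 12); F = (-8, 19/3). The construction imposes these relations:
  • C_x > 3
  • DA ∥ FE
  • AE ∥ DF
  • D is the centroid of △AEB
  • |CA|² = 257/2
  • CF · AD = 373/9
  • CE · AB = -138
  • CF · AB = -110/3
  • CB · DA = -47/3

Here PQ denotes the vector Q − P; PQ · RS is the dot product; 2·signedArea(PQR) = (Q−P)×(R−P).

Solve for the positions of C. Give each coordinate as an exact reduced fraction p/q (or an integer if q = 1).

1. C_x = 7/2  [CF · AB = -110/3 ∩ CB · DA = -47/3]
2. C_y = 7/2  [CF · AB = -110/3 ∩ CB · DA = -47/3]
   → C = (7/2, 7/2)

C = (7/2, 7/2)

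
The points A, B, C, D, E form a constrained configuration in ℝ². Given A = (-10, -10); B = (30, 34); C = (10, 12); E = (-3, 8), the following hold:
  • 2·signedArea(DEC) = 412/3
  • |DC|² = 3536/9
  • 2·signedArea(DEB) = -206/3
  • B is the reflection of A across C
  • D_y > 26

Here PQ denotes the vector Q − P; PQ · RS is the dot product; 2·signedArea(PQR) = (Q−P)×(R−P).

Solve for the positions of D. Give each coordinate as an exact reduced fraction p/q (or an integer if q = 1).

D = (70/3, 80/3)

1. D_x = 70/3  [2·signedArea(DEC) = 412/3 ∩ 2·signedArea(DEB) = -206/3]
2. D_y = 80/3  [2·signedArea(DEC) = 412/3 ∩ 2·signedArea(DEB) = -206/3]
   → D = (70/3, 80/3)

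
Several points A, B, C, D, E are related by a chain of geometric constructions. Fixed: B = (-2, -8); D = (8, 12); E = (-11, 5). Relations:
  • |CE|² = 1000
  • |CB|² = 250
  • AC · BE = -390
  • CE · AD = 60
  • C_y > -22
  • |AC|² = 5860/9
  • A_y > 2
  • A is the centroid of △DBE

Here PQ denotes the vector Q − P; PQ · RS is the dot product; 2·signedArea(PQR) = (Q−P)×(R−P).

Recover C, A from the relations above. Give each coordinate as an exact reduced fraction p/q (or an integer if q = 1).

A = (-5/3, 3)
C = (7, -21)

1. A_x = -5/3  [A is the centroid of △DBE]
2. A_y = 3  [A is the centroid of △DBE]
   → A = (-5/3, 3)
3. C_x = 7  [CE · AD = 60 ∩ AC · BE = -390]
4. C_y = -21  [CE · AD = 60 ∩ AC · BE = -390]
   → C = (7, -21)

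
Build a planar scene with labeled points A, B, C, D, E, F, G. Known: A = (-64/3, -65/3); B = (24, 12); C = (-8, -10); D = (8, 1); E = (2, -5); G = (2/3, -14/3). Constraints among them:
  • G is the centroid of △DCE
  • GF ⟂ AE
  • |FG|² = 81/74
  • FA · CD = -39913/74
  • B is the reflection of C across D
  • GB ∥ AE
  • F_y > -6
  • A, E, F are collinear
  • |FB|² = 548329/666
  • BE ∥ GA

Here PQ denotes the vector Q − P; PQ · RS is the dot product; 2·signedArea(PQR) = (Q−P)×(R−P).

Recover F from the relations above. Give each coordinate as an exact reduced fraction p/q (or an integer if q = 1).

1. F_x = 283/222  [A, E, F are collinear ∩ GF ⟂ AE]
2. F_y = -1225/222  [A, E, F are collinear ∩ GF ⟂ AE]
   → F = (283/222, -1225/222)

F = (283/222, -1225/222)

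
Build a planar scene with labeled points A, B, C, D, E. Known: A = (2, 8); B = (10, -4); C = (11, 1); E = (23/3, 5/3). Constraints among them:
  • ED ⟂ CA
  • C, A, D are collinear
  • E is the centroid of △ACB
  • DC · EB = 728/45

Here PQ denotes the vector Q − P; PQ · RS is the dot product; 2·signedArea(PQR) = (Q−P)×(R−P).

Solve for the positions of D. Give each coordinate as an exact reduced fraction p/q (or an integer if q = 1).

1. D_x = 43/5  [C, A, D are collinear ∩ ED ⟂ CA]
2. D_y = 43/15  [C, A, D are collinear ∩ ED ⟂ CA]
   → D = (43/5, 43/15)

D = (43/5, 43/15)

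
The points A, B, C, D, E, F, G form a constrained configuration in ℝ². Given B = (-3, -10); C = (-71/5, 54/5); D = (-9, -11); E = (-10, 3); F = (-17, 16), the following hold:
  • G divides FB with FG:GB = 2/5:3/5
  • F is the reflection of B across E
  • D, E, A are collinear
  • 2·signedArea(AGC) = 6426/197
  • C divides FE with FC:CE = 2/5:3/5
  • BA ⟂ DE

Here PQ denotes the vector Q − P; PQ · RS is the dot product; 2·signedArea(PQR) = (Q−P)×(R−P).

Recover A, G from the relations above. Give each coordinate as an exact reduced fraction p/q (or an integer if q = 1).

1. A_x = -1781/197  [D, E, A are collinear ∩ BA ⟂ DE]
2. A_y = -2055/197  [D, E, A are collinear ∩ BA ⟂ DE]
   → A = (-1781/197, -2055/197)
3. G_x = -57/5  [G divides FB with FG:GB = 2/5:3/5]
4. G_y = 28/5  [G divides FB with FG:GB = 2/5:3/5]
   → G = (-57/5, 28/5)

A = (-1781/197, -2055/197)
G = (-57/5, 28/5)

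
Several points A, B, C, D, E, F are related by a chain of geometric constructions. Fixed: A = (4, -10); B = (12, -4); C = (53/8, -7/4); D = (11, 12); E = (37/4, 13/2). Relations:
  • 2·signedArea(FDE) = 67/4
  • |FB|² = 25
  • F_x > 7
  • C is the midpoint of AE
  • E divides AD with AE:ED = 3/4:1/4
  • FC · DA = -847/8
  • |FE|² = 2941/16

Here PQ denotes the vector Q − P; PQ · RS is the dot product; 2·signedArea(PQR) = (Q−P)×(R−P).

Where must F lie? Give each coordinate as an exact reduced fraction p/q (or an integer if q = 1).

F = (8, -7)

1. F_x = 8  [FC · DA = -847/8 ∩ 2·signedArea(FDE) = 67/4]
2. F_y = -7  [FC · DA = -847/8 ∩ 2·signedArea(FDE) = 67/4]
   → F = (8, -7)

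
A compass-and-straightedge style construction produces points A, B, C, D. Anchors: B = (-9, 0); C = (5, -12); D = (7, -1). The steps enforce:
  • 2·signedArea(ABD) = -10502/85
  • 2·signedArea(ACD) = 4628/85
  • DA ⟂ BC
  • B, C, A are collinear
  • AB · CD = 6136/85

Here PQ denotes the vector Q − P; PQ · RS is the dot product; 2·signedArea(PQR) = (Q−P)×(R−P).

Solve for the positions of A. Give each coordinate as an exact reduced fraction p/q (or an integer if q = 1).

A = (61/85, -708/85)

1. A_x = 61/85  [B, C, A are collinear ∩ DA ⟂ BC]
2. A_y = -708/85  [B, C, A are collinear ∩ DA ⟂ BC]
   → A = (61/85, -708/85)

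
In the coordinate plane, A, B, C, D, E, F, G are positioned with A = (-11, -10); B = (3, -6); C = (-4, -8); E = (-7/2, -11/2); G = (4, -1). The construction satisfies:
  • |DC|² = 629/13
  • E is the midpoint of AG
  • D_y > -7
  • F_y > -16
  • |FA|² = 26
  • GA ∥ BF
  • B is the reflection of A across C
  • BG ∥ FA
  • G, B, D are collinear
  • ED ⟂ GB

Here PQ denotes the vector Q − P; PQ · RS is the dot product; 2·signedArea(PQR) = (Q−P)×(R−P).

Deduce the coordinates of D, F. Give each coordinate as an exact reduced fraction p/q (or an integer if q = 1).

1. D_x = 37/13  [G, B, D are collinear ∩ ED ⟂ GB]
2. D_y = -88/13  [G, B, D are collinear ∩ ED ⟂ GB]
   → D = (37/13, -88/13)
3. F_x = -12  [BG ∥ FA ∩ GA ∥ BF]
4. F_y = -15  [BG ∥ FA ∩ GA ∥ BF]
   → F = (-12, -15)

D = (37/13, -88/13)
F = (-12, -15)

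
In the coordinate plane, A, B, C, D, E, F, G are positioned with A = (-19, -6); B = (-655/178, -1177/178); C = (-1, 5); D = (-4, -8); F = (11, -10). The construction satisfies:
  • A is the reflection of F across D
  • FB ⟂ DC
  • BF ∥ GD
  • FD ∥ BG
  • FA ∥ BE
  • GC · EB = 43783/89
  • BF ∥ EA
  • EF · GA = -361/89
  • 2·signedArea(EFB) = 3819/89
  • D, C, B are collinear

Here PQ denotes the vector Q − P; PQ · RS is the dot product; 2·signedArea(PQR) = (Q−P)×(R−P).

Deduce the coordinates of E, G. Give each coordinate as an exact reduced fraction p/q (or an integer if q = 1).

E = (-5995/178, -465/178)
G = (-3325/178, -821/178)

1. E_x = -5995/178  [BF ∥ EA ∩ FA ∥ BE]
2. E_y = -465/178  [BF ∥ EA ∩ FA ∥ BE]
   → E = (-5995/178, -465/178)
3. G_x = -3325/178  [BF ∥ GD ∩ FD ∥ BG]
4. G_y = -821/178  [BF ∥ GD ∩ FD ∥ BG]
   → G = (-3325/178, -821/178)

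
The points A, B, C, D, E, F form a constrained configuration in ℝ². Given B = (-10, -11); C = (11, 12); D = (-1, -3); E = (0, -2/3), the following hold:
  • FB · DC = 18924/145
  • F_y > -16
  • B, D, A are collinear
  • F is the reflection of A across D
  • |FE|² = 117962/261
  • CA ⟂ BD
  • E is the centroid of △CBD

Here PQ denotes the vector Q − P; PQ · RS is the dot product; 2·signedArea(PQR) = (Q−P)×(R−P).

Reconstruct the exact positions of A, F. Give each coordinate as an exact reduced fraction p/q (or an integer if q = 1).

1. A_x = 1907/145  [B, D, A are collinear ∩ CA ⟂ BD]
2. A_y = 1389/145  [B, D, A are collinear ∩ CA ⟂ BD]
   → A = (1907/145, 1389/145)
3. F_x = -2197/145  [F is the reflection of A across D]
4. F_y = -2259/145  [F is the reflection of A across D]
   → F = (-2197/145, -2259/145)

A = (1907/145, 1389/145)
F = (-2197/145, -2259/145)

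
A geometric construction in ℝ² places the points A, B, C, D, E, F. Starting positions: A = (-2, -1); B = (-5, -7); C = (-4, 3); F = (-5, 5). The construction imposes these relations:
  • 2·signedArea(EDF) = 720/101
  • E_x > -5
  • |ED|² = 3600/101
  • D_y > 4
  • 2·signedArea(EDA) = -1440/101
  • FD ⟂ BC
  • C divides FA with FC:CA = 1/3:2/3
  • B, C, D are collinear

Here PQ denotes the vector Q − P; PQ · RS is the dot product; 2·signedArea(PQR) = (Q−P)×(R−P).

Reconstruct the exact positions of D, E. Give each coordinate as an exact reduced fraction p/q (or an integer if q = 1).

1. D_x = -385/101  [B, C, D are collinear ∩ FD ⟂ BC]
2. D_y = 493/101  [B, C, D are collinear ∩ FD ⟂ BC]
   → D = (-385/101, 493/101)
3. E_x = -445/101  [2·signedArea(EDA) = -1440/101 ∩ 2·signedArea(EDF) = 720/101]
4. E_y = -107/101  [2·signedArea(EDA) = -1440/101 ∩ 2·signedArea(EDF) = 720/101]
   → E = (-445/101, -107/101)

D = (-385/101, 493/101)
E = (-445/101, -107/101)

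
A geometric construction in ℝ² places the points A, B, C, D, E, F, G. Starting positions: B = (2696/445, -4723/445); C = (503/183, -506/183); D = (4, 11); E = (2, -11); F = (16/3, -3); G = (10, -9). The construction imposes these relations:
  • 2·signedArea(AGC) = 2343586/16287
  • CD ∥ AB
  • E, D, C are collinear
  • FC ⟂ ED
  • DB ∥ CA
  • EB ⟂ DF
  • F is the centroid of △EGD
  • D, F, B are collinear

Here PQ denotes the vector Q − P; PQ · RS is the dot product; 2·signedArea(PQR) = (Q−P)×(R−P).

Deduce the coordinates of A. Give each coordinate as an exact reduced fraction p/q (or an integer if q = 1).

1. A_x = 391463/81435  [CD ∥ AB ∩ DB ∥ CA]
2. A_y = -1985264/81435  [CD ∥ AB ∩ DB ∥ CA]
   → A = (391463/81435, -1985264/81435)

A = (391463/81435, -1985264/81435)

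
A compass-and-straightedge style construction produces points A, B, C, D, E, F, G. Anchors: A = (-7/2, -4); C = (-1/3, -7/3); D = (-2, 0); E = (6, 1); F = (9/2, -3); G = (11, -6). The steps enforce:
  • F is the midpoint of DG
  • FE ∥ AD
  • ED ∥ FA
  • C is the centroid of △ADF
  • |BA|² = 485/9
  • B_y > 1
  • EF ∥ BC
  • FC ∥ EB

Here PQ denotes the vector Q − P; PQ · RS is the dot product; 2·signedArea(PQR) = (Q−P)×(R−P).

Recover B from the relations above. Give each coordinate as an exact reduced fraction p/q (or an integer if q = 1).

B = (7/6, 5/3)

1. B_x = 7/6  [EF ∥ BC ∩ FC ∥ EB]
2. B_y = 5/3  [EF ∥ BC ∩ FC ∥ EB]
   → B = (7/6, 5/3)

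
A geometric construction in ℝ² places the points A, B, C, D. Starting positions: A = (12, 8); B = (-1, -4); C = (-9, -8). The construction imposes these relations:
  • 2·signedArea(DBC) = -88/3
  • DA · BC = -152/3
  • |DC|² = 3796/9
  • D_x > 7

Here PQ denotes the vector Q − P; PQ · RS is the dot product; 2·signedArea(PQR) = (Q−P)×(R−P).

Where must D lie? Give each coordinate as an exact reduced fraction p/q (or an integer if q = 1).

1. D_x = 23/3  [2·signedArea(DBC) = -88/3 ∩ DA · BC = -152/3]
2. D_y = 4  [2·signedArea(DBC) = -88/3 ∩ DA · BC = -152/3]
   → D = (23/3, 4)

D = (23/3, 4)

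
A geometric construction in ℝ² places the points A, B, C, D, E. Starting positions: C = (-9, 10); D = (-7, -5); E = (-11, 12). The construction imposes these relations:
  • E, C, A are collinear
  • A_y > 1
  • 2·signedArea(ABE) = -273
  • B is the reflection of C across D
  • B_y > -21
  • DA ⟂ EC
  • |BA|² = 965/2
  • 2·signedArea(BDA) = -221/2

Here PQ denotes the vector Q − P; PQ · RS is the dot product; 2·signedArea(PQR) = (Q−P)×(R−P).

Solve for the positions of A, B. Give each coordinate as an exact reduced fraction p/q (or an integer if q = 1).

1. A_x = -1/2  [E, C, A are collinear ∩ DA ⟂ EC]
2. A_y = 3/2  [E, C, A are collinear ∩ DA ⟂ EC]
   → A = (-1/2, 3/2)
3. B_x = -5  [B is the reflection of C across D]
4. B_y = -20  [B is the reflection of C across D]
   → B = (-5, -20)

A = (-1/2, 3/2)
B = (-5, -20)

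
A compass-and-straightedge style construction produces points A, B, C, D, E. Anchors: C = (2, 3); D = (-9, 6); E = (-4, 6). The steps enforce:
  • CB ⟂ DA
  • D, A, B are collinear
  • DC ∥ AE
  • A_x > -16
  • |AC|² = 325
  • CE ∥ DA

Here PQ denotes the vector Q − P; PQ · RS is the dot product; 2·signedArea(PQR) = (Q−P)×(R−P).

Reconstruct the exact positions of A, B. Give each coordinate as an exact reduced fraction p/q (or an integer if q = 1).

1. A_x = -15  [DC ∥ AE ∩ CE ∥ DA]
2. A_y = 9  [DC ∥ AE ∩ CE ∥ DA]
   → A = (-15, 9)
3. B_x = 1  [D, A, B are collinear ∩ CB ⟂ DA]
4. B_y = 1  [D, A, B are collinear ∩ CB ⟂ DA]
   → B = (1, 1)

A = (-15, 9)
B = (1, 1)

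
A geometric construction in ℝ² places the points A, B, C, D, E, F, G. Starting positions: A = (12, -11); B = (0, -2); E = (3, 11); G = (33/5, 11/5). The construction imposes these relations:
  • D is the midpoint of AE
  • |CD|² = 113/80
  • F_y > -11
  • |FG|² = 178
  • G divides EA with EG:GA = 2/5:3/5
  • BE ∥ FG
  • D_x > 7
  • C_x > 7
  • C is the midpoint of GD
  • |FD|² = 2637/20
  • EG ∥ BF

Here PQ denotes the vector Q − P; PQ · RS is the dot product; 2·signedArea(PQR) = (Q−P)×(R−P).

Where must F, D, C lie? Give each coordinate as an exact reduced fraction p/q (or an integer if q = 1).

1. F_x = 18/5  [BE ∥ FG ∩ EG ∥ BF]
2. F_y = -54/5  [BE ∥ FG ∩ EG ∥ BF]
   → F = (18/5, -54/5)
3. D_x = 15/2  [D is the midpoint of AE]
4. D_y = 0  [D is the midpoint of AE]
   → D = (15/2, 0)
5. C_x = 141/20  [C is the midpoint of GD]
6. C_y = 11/10  [C is the midpoint of GD]
   → C = (141/20, 11/10)

C = (141/20, 11/10)
D = (15/2, 0)
F = (18/5, -54/5)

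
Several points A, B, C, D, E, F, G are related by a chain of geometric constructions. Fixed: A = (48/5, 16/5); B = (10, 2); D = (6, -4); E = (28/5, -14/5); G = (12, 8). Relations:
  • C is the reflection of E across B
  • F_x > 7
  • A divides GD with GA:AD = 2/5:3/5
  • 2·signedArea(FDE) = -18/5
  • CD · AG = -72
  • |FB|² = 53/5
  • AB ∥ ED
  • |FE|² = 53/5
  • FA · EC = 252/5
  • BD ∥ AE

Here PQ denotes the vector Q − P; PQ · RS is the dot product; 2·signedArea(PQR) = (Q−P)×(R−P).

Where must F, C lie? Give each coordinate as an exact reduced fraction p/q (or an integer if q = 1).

1. F_x = 39/5  [line -6/5·x + -2/5·y + 46/5 = 0 ∩ |FB|² = 53/5]
2. F_y = -2/5  [line -6/5·x + -2/5·y + 46/5 = 0 ∩ |FB|² = 53/5]
   → F = (39/5, -2/5)
3. C_x = 72/5  [FA · EC = 252/5 ∩ C is the reflection of E across B]
4. C_y = 34/5  [FA · EC = 252/5 ∩ C is the reflection of E across B]
   → C = (72/5, 34/5)

C = (72/5, 34/5)
F = (39/5, -2/5)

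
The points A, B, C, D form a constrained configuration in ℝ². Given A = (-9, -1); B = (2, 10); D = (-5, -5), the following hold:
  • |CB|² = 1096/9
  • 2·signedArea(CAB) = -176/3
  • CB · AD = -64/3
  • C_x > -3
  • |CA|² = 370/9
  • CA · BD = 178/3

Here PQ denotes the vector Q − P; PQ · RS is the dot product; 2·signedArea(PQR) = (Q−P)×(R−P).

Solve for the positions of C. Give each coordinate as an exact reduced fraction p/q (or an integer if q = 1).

1. C_x = -8/3  [CB · AD = -64/3 ∩ CA · BD = 178/3]
2. C_y = 0  [CB · AD = -64/3 ∩ CA · BD = 178/3]
   → C = (-8/3, 0)

C = (-8/3, 0)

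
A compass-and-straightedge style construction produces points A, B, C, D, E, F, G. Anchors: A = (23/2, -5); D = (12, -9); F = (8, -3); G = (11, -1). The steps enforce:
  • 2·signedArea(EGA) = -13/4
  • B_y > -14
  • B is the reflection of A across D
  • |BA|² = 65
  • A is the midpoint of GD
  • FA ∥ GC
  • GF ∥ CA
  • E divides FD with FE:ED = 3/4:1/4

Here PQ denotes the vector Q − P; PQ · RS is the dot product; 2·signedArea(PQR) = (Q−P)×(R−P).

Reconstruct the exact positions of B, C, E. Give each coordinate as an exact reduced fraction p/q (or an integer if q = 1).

B = (25/2, -13)
C = (29/2, -3)
E = (11, -15/2)

1. B_x = 25/2  [B is the reflection of A across D]
2. B_y = -13  [B is the reflection of A across D]
   → B = (25/2, -13)
3. C_x = 29/2  [GF ∥ CA ∩ FA ∥ GC]
4. C_y = -3  [GF ∥ CA ∩ FA ∥ GC]
   → C = (29/2, -3)
5. E_x = 11  [E divides FD with FE:ED = 3/4:1/4]
6. E_y = -15/2  [E divides FD with FE:ED = 3/4:1/4]
   → E = (11, -15/2)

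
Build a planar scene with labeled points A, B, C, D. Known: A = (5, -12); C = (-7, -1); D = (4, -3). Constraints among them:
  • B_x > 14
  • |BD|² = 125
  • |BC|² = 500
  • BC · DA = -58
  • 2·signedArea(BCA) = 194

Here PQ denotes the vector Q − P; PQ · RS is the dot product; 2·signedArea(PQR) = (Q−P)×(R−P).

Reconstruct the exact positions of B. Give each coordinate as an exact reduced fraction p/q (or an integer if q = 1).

B = (15, -5)

1. B_x = 15  [2·signedArea(BCA) = 194 ∩ BC · DA = -58]
2. B_y = -5  [2·signedArea(BCA) = 194 ∩ BC · DA = -58]
   → B = (15, -5)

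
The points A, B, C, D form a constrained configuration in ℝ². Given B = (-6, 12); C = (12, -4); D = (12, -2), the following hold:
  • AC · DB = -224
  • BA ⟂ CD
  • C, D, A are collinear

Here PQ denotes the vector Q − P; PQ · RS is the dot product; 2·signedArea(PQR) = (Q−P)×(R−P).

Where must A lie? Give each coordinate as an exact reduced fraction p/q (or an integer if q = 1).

1. A_x = 12  [C, D, A are collinear ∩ BA ⟂ CD]
2. A_y = 12  [C, D, A are collinear ∩ BA ⟂ CD]
   → A = (12, 12)

A = (12, 12)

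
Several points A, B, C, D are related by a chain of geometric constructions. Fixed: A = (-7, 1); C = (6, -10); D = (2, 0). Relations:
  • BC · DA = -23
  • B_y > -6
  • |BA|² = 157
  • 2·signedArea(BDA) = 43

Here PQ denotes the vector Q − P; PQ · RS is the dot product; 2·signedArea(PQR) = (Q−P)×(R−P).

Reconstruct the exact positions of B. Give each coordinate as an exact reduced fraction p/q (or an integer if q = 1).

B = (4, -5)

1. B_x = 4  [2·signedArea(BDA) = 43 ∩ BC · DA = -23]
2. B_y = -5  [2·signedArea(BDA) = 43 ∩ BC · DA = -23]
   → B = (4, -5)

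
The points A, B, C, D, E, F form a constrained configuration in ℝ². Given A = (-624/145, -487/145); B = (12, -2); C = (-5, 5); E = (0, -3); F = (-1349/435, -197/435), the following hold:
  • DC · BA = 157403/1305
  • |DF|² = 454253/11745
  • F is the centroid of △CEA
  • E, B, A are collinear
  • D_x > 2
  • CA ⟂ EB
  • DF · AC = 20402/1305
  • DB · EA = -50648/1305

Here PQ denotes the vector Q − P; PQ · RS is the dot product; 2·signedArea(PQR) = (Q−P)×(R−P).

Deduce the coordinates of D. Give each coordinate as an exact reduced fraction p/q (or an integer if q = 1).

1. D_x = 3871/1305  [DF · AC = 20402/1305 ∩ DB · EA = -50648/1305]
2. D_y = -2372/1305  [DF · AC = 20402/1305 ∩ DB · EA = -50648/1305]
   → D = (3871/1305, -2372/1305)

D = (3871/1305, -2372/1305)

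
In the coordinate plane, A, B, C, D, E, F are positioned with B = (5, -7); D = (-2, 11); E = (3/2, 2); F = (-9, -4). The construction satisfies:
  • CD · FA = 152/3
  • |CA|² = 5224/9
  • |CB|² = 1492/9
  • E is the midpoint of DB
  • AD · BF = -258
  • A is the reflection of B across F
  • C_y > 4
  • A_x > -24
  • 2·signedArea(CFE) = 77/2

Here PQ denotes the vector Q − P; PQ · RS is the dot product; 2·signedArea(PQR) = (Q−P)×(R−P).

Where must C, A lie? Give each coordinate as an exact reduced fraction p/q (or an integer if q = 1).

A = (-23, -1)
C = (1/3, 5)

1. C_x = 1/3  [line -6·x + 21/2·y + -101/2 = 0 ∩ |CB|² = 1492/9]
2. C_y = 5  [line -6·x + 21/2·y + -101/2 = 0 ∩ |CB|² = 1492/9]
   → C = (1/3, 5)
3. A_x = -23  [A is the reflection of B across F]
4. A_y = -1  [A is the reflection of B across F]
   → A = (-23, -1)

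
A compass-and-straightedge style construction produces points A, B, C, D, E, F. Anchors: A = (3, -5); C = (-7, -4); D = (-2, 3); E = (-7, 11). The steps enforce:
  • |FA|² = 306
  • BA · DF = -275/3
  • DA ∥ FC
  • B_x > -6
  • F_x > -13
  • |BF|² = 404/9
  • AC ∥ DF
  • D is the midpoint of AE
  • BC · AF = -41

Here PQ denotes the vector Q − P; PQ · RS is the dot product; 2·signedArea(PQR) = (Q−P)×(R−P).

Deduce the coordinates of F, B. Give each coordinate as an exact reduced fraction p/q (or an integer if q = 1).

1. F_x = -12  [DA ∥ FC ∩ AC ∥ DF]
2. F_y = 4  [DA ∥ FC ∩ AC ∥ DF]
   → F = (-12, 4)
3. B_x = -16/3  [BA · DF = -275/3 ∩ BC · AF = -41]
4. B_y = 10/3  [BA · DF = -275/3 ∩ BC · AF = -41]
   → B = (-16/3, 10/3)

B = (-16/3, 10/3)
F = (-12, 4)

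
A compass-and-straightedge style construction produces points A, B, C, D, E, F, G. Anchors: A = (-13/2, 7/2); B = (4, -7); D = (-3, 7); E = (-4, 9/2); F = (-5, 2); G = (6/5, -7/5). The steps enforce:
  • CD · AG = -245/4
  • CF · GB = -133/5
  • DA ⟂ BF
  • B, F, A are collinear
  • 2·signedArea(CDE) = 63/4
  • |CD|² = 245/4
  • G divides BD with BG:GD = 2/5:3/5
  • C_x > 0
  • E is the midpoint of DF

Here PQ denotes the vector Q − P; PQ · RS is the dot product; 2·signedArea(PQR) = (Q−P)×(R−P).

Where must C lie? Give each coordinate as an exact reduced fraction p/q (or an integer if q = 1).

1. C_x = 1/2  [CD · AG = -245/4 ∩ 2·signedArea(CDE) = 63/4]
2. C_y = 0  [CD · AG = -245/4 ∩ 2·signedArea(CDE) = 63/4]
   → C = (1/2, 0)

C = (1/2, 0)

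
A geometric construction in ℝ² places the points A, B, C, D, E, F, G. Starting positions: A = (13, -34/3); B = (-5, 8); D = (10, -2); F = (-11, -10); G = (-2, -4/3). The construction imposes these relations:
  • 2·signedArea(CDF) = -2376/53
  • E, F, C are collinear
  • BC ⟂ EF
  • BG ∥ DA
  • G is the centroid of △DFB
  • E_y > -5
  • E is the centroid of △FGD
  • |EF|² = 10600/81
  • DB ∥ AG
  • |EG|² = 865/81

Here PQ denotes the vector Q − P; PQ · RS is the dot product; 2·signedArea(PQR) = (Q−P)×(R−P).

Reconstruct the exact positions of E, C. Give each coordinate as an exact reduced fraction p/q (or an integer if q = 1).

1. E_x = -1  [E is the centroid of △FGD]
2. E_y = -40/9  [E is the centroid of △FGD]
   → E = (-1, -40/9)
3. C_x = 65/53  [E, F, C are collinear ∩ BC ⟂ EF]
4. C_y = -170/53  [E, F, C are collinear ∩ BC ⟂ EF]
   → C = (65/53, -170/53)

C = (65/53, -170/53)
E = (-1, -40/9)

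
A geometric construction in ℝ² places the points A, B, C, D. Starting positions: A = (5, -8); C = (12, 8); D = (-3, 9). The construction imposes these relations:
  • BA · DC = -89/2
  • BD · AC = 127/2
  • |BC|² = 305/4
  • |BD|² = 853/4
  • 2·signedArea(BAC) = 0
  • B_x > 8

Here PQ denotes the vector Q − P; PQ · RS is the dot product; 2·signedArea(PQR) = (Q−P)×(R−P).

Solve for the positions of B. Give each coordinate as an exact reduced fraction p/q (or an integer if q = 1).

1. B_x = 17/2  [2·signedArea(BAC) = 0 ∩ BA · DC = -89/2]
2. B_y = 0  [2·signedArea(BAC) = 0 ∩ BA · DC = -89/2]
   → B = (17/2, 0)

B = (17/2, 0)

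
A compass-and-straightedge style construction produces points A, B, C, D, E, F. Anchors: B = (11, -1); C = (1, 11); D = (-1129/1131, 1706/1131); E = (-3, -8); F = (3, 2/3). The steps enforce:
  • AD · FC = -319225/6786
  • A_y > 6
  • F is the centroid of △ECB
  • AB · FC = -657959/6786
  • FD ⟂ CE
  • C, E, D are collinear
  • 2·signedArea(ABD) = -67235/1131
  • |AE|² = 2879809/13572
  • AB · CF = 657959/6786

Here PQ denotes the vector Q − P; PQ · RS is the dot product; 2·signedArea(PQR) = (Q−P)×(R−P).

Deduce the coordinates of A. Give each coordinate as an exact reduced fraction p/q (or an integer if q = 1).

A = (1/1131, 14147/2262)

1. A_x = 1/1131  [AB · FC = -657959/6786 ∩ 2·signedArea(ABD) = -67235/1131]
2. A_y = 14147/2262  [AB · FC = -657959/6786 ∩ 2·signedArea(ABD) = -67235/1131]
   → A = (1/1131, 14147/2262)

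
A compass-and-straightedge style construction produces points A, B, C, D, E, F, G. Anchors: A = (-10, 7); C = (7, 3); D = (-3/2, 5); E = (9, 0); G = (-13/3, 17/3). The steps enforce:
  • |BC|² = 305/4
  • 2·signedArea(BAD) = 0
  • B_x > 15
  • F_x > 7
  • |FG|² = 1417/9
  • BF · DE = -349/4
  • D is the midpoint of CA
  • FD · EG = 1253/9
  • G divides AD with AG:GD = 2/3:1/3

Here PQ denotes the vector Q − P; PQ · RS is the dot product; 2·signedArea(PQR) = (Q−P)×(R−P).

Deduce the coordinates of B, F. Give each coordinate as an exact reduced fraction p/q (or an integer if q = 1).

B = (31/2, 1)
F = (23/3, 2)

1. B_x = 31/2  [line 2·x + 17/2·y + -79/2 = 0 ∩ |BC|² = 305/4]
2. B_y = 1  [line 2·x + 17/2·y + -79/2 = 0 ∩ |BC|² = 305/4]
   → B = (31/2, 1)
3. F_x = 23/3  [FD · EG = 1253/9 ∩ BF · DE = -349/4]
4. F_y = 2  [FD · EG = 1253/9 ∩ BF · DE = -349/4]
   → F = (23/3, 2)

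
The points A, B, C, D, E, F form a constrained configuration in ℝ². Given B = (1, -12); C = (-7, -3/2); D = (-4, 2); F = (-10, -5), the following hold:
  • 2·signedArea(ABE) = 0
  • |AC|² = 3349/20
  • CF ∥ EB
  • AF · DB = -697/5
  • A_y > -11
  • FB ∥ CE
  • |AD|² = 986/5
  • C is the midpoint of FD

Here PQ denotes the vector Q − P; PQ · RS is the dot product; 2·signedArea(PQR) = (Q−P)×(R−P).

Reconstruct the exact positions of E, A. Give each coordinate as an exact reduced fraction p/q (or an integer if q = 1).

1. E_x = 4  [CF ∥ EB ∩ FB ∥ CE]
2. E_y = -17/2  [CF ∥ EB ∩ FB ∥ CE]
   → E = (4, -17/2)
3. A_x = 11/5  [2·signedArea(ABE) = 0 ∩ AF · DB = -697/5]
4. A_y = -53/5  [2·signedArea(ABE) = 0 ∩ AF · DB = -697/5]
   → A = (11/5, -53/5)

A = (11/5, -53/5)
E = (4, -17/2)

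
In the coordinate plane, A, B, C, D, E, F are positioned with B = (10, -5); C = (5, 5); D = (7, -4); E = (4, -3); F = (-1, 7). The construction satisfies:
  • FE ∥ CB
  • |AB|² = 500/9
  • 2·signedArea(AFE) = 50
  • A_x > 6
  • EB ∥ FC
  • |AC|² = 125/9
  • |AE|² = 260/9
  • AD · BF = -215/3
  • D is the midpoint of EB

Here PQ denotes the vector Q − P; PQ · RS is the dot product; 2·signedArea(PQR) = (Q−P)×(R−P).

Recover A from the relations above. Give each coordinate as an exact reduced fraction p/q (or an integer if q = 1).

1. A_x = 20/3  [2·signedArea(AFE) = 50 ∩ AD · BF = -215/3]
2. A_y = 5/3  [2·signedArea(AFE) = 50 ∩ AD · BF = -215/3]
   → A = (20/3, 5/3)

A = (20/3, 5/3)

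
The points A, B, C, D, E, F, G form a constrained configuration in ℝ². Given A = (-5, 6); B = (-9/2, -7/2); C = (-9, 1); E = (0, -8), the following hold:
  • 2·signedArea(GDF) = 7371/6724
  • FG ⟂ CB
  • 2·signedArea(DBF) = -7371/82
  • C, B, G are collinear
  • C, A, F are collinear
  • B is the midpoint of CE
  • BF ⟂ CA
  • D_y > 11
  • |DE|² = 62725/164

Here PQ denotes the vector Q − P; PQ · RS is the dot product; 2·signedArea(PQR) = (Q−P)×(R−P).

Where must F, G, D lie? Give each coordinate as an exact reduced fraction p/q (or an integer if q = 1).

D = (-23/41, 947/82)
F = (-387/41, 37/82)
G = (-1467/164, 155/164)

1. F_x = -387/41  [C, A, F are collinear ∩ BF ⟂ CA]
2. F_y = 37/82  [C, A, F are collinear ∩ BF ⟂ CA]
   → F = (-387/41, 37/82)
3. G_x = -1467/164  [C, B, G are collinear ∩ FG ⟂ CB]
4. G_y = 155/164  [C, B, G are collinear ∩ FG ⟂ CB]
   → G = (-1467/164, 155/164)
5. D_x = -23/41  [2·signedArea(DBF) = -7371/82 ∩ 2·signedArea(GDF) = 7371/6724]
6. D_y = 947/82  [2·signedArea(DBF) = -7371/82 ∩ 2·signedArea(GDF) = 7371/6724]
   → D = (-23/41, 947/82)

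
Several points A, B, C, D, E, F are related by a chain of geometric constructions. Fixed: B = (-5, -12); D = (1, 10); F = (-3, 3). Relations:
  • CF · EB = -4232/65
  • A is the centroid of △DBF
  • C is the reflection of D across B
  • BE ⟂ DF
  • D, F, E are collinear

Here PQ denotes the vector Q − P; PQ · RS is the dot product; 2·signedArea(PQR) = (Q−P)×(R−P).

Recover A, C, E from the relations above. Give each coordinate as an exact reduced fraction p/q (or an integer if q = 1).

1. A_x = -7/3  [A is the centroid of △DBF]
2. A_y = 1/3  [A is the centroid of △DBF]
   → A = (-7/3, 1/3)
3. C_x = -11  [C is the reflection of D across B]
4. C_y = -34  [C is the reflection of D across B]
   → C = (-11, -34)
5. E_x = -647/65  [D, F, E are collinear ∩ BE ⟂ DF]
6. E_y = -596/65  [D, F, E are collinear ∩ BE ⟂ DF]
   → E = (-647/65, -596/65)

A = (-7/3, 1/3)
C = (-11, -34)
E = (-647/65, -596/65)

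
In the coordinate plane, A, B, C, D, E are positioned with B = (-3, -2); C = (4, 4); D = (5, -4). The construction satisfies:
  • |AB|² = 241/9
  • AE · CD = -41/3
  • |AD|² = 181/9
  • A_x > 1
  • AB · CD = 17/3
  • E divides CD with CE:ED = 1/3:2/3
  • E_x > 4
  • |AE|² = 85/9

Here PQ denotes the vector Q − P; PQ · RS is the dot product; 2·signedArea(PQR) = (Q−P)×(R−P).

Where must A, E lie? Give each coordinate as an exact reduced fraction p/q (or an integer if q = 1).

A = (2, -2/3)
E = (13/3, 4/3)

1. A_x = 2  [line -1·x + 8·y + 22/3 = 0 ∩ |AB|² = 241/9]
2. A_y = -2/3  [line -1·x + 8·y + 22/3 = 0 ∩ |AB|² = 241/9]
   → A = (2, -2/3)
3. E_x = 13/3  [E divides CD with CE:ED = 1/3:2/3]
4. E_y = 4/3  [E divides CD with CE:ED = 1/3:2/3]
   → E = (13/3, 4/3)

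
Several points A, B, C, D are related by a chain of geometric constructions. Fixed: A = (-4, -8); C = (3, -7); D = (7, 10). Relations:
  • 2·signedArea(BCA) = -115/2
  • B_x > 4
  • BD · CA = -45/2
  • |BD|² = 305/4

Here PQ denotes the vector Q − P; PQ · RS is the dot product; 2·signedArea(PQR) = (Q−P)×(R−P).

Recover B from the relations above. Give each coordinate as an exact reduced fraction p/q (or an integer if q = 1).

1. B_x = 5  [2·signedArea(BCA) = -115/2 ∩ BD · CA = -45/2]
2. B_y = 3/2  [2·signedArea(BCA) = -115/2 ∩ BD · CA = -45/2]
   → B = (5, 3/2)

B = (5, 3/2)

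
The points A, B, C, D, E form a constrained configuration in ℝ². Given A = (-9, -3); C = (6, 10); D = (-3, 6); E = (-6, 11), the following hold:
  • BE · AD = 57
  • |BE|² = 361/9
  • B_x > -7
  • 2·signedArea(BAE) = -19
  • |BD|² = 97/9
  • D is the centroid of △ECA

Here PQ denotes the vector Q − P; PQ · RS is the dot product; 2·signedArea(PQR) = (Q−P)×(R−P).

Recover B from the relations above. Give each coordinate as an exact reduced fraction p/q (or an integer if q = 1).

1. B_x = -6  [2·signedArea(BAE) = -19 ∩ BE · AD = 57]
2. B_y = 14/3  [2·signedArea(BAE) = -19 ∩ BE · AD = 57]
   → B = (-6, 14/3)

B = (-6, 14/3)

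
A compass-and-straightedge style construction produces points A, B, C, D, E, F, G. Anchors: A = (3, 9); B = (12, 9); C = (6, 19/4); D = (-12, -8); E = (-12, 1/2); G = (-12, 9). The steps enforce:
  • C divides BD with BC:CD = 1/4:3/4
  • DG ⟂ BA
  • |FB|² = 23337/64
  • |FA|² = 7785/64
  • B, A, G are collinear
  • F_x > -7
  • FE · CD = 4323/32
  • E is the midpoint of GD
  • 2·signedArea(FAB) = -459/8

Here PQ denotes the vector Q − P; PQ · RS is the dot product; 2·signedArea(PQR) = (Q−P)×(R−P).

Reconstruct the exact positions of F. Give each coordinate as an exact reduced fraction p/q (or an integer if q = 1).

F = (-6, 21/8)

1. F_x = -6  [2·signedArea(FAB) = -459/8 ∩ FE · CD = 4323/32]
2. F_y = 21/8  [2·signedArea(FAB) = -459/8 ∩ FE · CD = 4323/32]
   → F = (-6, 21/8)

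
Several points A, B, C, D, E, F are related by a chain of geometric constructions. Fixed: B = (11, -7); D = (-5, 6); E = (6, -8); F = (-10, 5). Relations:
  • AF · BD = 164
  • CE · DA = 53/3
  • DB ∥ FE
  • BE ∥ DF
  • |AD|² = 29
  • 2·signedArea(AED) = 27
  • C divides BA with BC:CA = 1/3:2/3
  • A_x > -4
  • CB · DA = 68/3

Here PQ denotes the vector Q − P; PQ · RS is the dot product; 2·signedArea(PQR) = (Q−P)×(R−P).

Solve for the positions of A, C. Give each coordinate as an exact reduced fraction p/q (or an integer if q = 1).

1. A_x = -3  [2·signedArea(AED) = 27 ∩ AF · BD = 164]
2. A_y = 1  [2·signedArea(AED) = 27 ∩ AF · BD = 164]
   → A = (-3, 1)
3. C_x = 19/3  [C divides BA with BC:CA = 1/3:2/3]
4. C_y = -13/3  [C divides BA with BC:CA = 1/3:2/3]
   → C = (19/3, -13/3)

A = (-3, 1)
C = (19/3, -13/3)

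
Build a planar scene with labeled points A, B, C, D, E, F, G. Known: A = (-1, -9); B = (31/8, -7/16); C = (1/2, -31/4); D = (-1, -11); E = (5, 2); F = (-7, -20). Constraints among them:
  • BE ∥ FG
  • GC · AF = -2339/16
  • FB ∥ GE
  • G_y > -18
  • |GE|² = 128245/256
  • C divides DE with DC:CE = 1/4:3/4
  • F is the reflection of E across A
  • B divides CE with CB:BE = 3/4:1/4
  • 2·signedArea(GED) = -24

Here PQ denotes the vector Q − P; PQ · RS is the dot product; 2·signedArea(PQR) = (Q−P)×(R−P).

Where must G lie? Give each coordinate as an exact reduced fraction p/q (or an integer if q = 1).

1. G_x = -47/8  [FB ∥ GE ∩ BE ∥ FG]
2. G_y = -281/16  [FB ∥ GE ∩ BE ∥ FG]
   → G = (-47/8, -281/16)

G = (-47/8, -281/16)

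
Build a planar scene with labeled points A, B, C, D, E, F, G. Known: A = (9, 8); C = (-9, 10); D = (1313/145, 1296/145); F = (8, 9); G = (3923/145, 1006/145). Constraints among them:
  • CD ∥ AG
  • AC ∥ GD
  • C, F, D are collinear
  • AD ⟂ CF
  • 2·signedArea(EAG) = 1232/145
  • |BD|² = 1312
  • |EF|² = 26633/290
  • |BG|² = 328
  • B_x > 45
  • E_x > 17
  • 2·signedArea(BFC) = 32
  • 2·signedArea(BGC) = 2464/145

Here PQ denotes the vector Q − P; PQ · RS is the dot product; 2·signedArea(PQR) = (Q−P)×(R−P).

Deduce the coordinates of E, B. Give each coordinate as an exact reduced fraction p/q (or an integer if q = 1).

B = (6533/145, 716/145)
E = (5083/290, 2311/290)

1. E_x = 5083/290  [line 154/145·x + 2618/145·y + -23562/145 = 0 ∩ |EF|² = 26633/290]
2. E_y = 2311/290  [line 154/145·x + 2618/145·y + -23562/145 = 0 ∩ |EF|² = 26633/290]
   → E = (5083/290, 2311/290)
3. B_x = 6533/145  [2·signedArea(BGC) = 2464/145 ∩ 2·signedArea(BFC) = 32]
4. B_y = 716/145  [2·signedArea(BGC) = 2464/145 ∩ 2·signedArea(BFC) = 32]
   → B = (6533/145, 716/145)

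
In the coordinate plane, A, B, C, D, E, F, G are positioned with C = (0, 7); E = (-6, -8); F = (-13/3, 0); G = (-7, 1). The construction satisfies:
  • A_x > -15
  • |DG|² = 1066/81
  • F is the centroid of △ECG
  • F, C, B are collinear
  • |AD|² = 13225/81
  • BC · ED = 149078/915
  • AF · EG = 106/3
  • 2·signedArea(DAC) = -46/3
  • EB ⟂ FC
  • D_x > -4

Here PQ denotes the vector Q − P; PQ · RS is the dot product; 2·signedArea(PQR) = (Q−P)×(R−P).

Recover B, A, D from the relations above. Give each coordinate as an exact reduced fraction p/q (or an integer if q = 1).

A = (-14, -5)
B = (-5109/610, -3983/610)
D = (-34/9, 8/3)

1. B_x = -5109/610  [F, C, B are collinear ∩ EB ⟂ FC]
2. B_y = -3983/610  [F, C, B are collinear ∩ EB ⟂ FC]
   → B = (-5109/610, -3983/610)
3. D_x = -34/9  [line 5109/610·x + 8253/610·y + -4061/915 = 0 ∩ |DG|² = 1066/81]
4. D_y = 8/3  [line 5109/610·x + 8253/610·y + -4061/915 = 0 ∩ |DG|² = 1066/81]
   → D = (-34/9, 8/3)
5. A_x = -14  [AF · EG = 106/3 ∩ 2·signedArea(DAC) = -46/3]
6. A_y = -5  [AF · EG = 106/3 ∩ 2·signedArea(DAC) = -46/3]
   → A = (-14, -5)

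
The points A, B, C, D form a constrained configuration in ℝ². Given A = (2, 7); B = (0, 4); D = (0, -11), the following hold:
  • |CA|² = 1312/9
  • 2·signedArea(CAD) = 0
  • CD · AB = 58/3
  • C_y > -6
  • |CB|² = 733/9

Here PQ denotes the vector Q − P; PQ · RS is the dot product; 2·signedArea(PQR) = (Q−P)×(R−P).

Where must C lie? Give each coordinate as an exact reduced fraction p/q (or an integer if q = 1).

C = (2/3, -5)

1. C_x = 2/3  [2·signedArea(CAD) = 0 ∩ CD · AB = 58/3]
2. C_y = -5  [2·signedArea(CAD) = 0 ∩ CD · AB = 58/3]
   → C = (2/3, -5)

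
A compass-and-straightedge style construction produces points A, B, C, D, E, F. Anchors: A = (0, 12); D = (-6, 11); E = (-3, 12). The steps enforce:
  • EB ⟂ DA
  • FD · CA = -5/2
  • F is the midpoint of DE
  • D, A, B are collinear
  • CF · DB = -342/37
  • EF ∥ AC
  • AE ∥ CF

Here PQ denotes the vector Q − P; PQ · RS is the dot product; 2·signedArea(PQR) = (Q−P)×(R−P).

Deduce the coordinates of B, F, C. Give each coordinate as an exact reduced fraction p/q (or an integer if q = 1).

B = (-108/37, 426/37)
C = (-3/2, 23/2)
F = (-9/2, 23/2)

1. B_x = -108/37  [D, A, B are collinear ∩ EB ⟂ DA]
2. B_y = 426/37  [D, A, B are collinear ∩ EB ⟂ DA]
   → B = (-108/37, 426/37)
3. F_x = -9/2  [F is the midpoint of DE]
4. F_y = 23/2  [F is the midpoint of DE]
   → F = (-9/2, 23/2)
5. C_x = -3/2  [AE ∥ CF ∩ EF ∥ AC]
6. C_y = 23/2  [AE ∥ CF ∩ EF ∥ AC]
   → C = (-3/2, 23/2)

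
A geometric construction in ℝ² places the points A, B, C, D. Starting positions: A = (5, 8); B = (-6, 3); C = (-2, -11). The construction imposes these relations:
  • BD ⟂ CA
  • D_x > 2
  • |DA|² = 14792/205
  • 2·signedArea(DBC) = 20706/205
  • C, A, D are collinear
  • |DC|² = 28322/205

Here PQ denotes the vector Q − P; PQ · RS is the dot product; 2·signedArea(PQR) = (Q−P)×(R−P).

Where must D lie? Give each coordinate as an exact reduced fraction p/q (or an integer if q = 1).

D = (423/205, 6/205)

1. D_x = 423/205  [C, A, D are collinear ∩ BD ⟂ CA]
2. D_y = 6/205  [C, A, D are collinear ∩ BD ⟂ CA]
   → D = (423/205, 6/205)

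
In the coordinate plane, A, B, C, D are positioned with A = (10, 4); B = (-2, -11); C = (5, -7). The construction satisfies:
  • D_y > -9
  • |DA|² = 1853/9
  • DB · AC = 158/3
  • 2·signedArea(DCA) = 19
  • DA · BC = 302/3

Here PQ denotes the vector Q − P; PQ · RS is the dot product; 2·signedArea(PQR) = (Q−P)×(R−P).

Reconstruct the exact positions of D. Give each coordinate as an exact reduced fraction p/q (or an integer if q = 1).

1. D_x = 8/3  [DA · BC = 302/3 ∩ 2·signedArea(DCA) = 19]
2. D_y = -25/3  [DA · BC = 302/3 ∩ 2·signedArea(DCA) = 19]
   → D = (8/3, -25/3)

D = (8/3, -25/3)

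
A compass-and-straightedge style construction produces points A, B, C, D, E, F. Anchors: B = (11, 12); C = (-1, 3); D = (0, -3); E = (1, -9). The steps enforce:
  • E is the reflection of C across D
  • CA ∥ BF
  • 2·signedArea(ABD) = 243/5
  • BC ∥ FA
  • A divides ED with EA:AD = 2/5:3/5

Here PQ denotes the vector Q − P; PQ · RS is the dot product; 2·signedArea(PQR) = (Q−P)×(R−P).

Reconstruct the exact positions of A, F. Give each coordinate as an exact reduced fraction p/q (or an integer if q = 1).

1. A_x = 3/5  [A divides ED with EA:AD = 2/5:3/5]
2. A_y = -33/5  [A divides ED with EA:AD = 2/5:3/5]
   → A = (3/5, -33/5)
3. F_x = 63/5  [BC ∥ FA ∩ CA ∥ BF]
4. F_y = 12/5  [BC ∥ FA ∩ CA ∥ BF]
   → F = (63/5, 12/5)

A = (3/5, -33/5)
F = (63/5, 12/5)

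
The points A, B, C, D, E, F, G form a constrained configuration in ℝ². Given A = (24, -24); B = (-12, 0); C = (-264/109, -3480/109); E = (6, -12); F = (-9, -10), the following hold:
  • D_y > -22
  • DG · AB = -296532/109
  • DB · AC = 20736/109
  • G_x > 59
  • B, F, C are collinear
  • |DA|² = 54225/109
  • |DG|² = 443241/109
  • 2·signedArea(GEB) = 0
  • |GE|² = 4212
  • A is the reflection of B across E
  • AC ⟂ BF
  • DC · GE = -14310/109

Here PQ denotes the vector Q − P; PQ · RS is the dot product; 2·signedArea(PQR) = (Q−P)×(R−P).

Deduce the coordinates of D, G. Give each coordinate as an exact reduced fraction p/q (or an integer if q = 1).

1. D_x = 195/109  [line 2880/109·x + 864/109·y + 13824/109 = 0 ∩ |DA|² = 54225/109]
2. D_y = -2394/109  [line 2880/109·x + 864/109·y + 13824/109 = 0 ∩ |DA|² = 54225/109]
   → D = (195/109, -2394/109)
3. G_x = 60  [DG · AB = -296532/109 ∩ 2·signedArea(GEB) = 0]
4. G_y = -48  [DG · AB = -296532/109 ∩ 2·signedArea(GEB) = 0]
   → G = (60, -48)

D = (195/109, -2394/109)
G = (60, -48)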